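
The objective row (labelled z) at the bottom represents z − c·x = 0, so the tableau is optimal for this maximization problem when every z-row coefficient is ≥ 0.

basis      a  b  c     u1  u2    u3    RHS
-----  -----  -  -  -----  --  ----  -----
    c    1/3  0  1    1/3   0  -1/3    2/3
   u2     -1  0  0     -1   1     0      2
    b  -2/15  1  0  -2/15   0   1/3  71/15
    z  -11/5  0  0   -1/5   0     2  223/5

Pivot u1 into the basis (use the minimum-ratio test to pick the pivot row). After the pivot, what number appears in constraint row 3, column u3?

Ratio test on column u1 — row 1: (2/3)/(1/3) = 2; row 2: entry -1 ≤ 0; row 3: entry -2/15 ≤ 0. Minimum is 2 at row 1 (c leaves); pivot element 1/3.
Divide row 1 by 1/3; eliminate column u1 from the other rows.
Row 3 update in column u3: 1/3 − (-2/15)·(-1) = 1/5.

1/5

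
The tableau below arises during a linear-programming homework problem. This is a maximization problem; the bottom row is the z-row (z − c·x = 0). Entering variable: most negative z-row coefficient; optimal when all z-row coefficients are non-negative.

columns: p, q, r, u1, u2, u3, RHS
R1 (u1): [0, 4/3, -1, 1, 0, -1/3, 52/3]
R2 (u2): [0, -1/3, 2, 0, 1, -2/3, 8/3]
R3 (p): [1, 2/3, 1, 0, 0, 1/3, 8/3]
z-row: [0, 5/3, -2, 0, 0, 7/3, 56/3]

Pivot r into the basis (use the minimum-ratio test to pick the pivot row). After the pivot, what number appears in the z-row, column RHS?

Ratio test on column r — row 1: entry -1 ≤ 0; row 2: (8/3)/2 = 4/3; row 3: (8/3)/1 = 8/3. Minimum is 4/3 at row 2 (u2 leaves); pivot element 2.
Divide row 2 by 2; eliminate column r from the other rows.
z-row update in column RHS: 56/3 − (-2)·(4/3) = 64/3.

64/3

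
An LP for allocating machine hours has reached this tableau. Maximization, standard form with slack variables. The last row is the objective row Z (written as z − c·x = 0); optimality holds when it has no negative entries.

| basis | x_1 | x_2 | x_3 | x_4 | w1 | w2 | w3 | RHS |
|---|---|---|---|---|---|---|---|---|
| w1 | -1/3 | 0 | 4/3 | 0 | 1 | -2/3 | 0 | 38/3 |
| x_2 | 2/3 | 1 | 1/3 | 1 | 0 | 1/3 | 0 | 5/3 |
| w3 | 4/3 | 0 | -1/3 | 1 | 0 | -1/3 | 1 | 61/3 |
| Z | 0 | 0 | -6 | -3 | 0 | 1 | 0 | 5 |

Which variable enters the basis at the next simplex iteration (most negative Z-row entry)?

Negative Z-row entries: x_3: -6, x_4: -3.
The most negative is -6 in column x_3, so x_3 enters.

x_3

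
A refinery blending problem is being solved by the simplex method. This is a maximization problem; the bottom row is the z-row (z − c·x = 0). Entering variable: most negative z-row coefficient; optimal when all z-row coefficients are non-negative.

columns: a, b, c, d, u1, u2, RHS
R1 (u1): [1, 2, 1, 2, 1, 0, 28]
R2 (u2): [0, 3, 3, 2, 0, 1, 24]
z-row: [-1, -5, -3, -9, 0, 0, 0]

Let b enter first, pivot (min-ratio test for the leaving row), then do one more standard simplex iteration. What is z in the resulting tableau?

108

Ratio test on column b — row 1: 28/2 = 14; row 2: 24/3 = 8. Minimum is 8 at row 2 (u2 leaves); pivot element 3.
Pivot on row 2; the z-row RHS becomes 0 − (-5)·8 = 40.
Next entering variable (most negative z-row entry -17/3): d.
Ratio test on column d — row 1: 12/(2/3) = 18; row 2: 8/(2/3) = 12. Minimum is 12 at row 2 (b leaves); pivot element 2/3.
After the second pivot the z-row RHS is 40 − (-17/3)·12 = 108.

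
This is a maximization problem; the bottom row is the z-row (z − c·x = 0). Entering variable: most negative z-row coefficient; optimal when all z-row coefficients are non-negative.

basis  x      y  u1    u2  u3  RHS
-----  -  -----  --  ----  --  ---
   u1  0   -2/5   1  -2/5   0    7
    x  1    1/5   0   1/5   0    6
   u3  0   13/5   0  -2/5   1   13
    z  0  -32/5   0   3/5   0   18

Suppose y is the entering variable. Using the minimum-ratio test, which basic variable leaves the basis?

Column y entries and ratios — u1: -2/5 ≤ 0, skip; x: 6/(1/5) = 30; u3: 13/(13/5) = 5.
Smallest ratio is 5 in the row of u3, so u3 leaves.

u3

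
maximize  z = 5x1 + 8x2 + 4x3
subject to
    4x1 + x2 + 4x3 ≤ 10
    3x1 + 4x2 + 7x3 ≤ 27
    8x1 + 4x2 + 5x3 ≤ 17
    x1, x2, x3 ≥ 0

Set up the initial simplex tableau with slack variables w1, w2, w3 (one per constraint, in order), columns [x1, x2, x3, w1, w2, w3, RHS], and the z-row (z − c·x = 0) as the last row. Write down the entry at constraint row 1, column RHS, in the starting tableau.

The RHS of constraint 1 is b_1 = 10.

10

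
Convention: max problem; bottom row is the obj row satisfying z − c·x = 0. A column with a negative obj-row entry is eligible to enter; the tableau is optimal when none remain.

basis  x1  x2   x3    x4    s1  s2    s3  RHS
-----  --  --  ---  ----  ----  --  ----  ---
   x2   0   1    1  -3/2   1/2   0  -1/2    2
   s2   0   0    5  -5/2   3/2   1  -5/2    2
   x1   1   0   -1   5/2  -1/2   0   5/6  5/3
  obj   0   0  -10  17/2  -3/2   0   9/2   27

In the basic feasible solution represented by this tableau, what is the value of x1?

5/3

x1 is basic (row 3); its value is the RHS of that row, 5/3.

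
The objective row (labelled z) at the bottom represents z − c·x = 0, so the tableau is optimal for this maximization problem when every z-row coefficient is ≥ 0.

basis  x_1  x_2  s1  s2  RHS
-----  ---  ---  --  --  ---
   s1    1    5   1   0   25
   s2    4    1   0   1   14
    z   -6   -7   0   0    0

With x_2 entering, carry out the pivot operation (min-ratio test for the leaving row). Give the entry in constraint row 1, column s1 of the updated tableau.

1/5

Ratio test on column x_2 — row 1: 25/5 = 5; row 2: 14/1 = 14. Minimum is 5 at row 1 (s1 leaves); pivot element 5.
Divide row 1 by 5; eliminate column x_2 from the other rows.
In the new row 1, the s1 entry is the old entry divided by the pivot: 1/5 = 1/5.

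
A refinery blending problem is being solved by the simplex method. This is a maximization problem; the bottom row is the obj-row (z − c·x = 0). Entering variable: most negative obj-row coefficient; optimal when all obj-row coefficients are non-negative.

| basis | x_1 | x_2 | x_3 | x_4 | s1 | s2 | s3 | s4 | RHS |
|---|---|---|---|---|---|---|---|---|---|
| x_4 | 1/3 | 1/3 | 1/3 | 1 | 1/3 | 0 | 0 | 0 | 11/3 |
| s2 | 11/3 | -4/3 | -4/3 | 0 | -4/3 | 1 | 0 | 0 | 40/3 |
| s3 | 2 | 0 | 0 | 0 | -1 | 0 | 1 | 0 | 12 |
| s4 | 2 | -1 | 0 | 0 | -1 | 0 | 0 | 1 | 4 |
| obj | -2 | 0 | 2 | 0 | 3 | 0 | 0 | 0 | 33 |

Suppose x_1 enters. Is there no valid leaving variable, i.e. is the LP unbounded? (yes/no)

no

Column x_1 has positive entries in row(s) 1, 2, 3, 4, so the ratio test bounds it — not unbounded.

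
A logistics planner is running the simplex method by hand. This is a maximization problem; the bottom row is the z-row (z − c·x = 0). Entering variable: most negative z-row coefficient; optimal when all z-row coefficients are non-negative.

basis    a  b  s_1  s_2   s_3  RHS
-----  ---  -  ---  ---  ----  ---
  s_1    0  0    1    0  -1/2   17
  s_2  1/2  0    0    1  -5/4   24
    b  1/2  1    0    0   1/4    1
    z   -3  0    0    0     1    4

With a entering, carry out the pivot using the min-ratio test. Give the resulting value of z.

Ratio test on column a — row 1: entry 0 ≤ 0; row 2: 24/(1/2) = 48; row 3: 1/(1/2) = 2. Minimum is 2 at row 3 (b leaves); pivot element 1/2.
Pivot on row 3; the z-row RHS becomes 4 − (-3)·2 = 10.

10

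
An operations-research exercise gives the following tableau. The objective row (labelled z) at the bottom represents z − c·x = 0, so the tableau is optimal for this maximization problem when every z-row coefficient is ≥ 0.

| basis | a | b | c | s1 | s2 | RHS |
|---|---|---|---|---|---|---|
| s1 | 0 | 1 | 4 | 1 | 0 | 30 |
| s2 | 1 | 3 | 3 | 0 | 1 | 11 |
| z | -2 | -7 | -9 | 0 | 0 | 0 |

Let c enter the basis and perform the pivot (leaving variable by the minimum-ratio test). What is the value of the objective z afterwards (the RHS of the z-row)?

33

Ratio test on column c — row 1: 30/4 = 15/2; row 2: 11/3 = 11/3. Minimum is 11/3 at row 2 (s2 leaves); pivot element 3.
Pivot on row 2; the z-row RHS becomes 0 − (-9)·(11/3) = 33.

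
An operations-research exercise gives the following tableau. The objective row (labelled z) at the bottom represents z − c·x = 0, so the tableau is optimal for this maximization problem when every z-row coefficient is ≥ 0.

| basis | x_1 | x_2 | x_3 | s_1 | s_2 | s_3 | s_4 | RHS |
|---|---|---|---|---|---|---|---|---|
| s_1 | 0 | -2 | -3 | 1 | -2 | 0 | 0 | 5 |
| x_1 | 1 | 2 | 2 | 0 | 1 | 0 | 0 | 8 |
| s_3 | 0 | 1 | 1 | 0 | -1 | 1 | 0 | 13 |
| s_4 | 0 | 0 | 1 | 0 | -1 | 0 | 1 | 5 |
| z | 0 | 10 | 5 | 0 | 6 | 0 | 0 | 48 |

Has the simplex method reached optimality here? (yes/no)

yes

Every z-row coefficient is ≥ 0, so the tableau is optimal.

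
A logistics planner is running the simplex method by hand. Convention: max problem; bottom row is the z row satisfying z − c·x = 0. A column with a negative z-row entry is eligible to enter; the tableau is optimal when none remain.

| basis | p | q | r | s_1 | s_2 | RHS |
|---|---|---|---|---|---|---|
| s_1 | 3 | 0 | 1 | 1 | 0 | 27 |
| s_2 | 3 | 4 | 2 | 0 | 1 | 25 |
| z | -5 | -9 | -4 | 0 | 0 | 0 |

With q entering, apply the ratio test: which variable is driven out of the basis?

s_2

Column q entries and ratios — s_1: 0 ≤ 0, skip; s_2: 25/4 = 25/4.
Smallest ratio is 25/4 in the row of s_2, so s_2 leaves.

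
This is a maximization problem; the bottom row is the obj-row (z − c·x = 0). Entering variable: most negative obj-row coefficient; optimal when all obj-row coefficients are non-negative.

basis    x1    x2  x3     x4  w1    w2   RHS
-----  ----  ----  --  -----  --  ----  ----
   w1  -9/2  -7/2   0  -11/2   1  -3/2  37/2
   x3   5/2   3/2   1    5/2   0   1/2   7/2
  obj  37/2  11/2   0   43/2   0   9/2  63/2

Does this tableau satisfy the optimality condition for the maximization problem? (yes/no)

Every obj-row coefficient is ≥ 0, so the tableau is optimal.

yes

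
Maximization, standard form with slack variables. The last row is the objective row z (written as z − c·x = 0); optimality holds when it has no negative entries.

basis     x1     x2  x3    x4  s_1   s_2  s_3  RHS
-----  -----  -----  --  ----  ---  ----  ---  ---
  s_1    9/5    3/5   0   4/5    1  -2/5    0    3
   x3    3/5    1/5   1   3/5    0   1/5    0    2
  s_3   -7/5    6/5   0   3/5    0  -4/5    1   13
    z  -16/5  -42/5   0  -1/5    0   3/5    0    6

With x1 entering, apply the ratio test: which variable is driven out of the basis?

s_1

Column x1 entries and ratios — s_1: 3/(9/5) = 5/3; x3: 2/(3/5) = 10/3; s_3: -7/5 ≤ 0, skip.
Smallest ratio is 5/3 in the row of s_1, so s_1 leaves.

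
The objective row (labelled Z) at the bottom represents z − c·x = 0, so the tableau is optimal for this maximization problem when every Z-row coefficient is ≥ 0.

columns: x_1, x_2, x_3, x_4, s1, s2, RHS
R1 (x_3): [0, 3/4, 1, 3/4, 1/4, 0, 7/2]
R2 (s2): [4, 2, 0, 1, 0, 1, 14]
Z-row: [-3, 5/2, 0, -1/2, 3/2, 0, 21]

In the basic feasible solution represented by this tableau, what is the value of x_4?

x_4 is not in the basis, so in the current basic feasible solution x_4 = 0.

0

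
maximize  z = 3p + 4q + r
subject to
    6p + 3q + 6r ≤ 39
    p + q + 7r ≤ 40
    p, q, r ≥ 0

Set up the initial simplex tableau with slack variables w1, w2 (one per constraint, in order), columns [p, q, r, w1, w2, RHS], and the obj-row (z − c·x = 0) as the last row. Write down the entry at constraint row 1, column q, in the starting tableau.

Constraint 1 has coefficient 3 on q.

3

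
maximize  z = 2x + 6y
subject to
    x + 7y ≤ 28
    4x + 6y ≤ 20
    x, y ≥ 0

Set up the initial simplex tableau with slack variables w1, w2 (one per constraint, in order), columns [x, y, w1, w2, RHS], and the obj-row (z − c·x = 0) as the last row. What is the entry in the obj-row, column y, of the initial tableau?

The obj-row carries the negated objective coefficients: the y entry is -6.

-6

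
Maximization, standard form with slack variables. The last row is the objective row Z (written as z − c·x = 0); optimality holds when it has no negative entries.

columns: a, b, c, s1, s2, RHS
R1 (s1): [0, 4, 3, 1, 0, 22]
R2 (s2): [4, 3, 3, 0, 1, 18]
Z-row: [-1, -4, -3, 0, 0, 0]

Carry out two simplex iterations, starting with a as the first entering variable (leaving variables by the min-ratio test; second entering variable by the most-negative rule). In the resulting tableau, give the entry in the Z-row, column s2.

Ratio test on column a — row 1: entry 0 ≤ 0; row 2: 18/4 = 9/2. Minimum is 9/2 at row 2 (s2 leaves); pivot element 4.
Divide row 2 by 4; eliminate column a from the other rows.
Second iteration: most negative Z-row entry is -13/4 in column b, so b enters.
Ratio test on column b — row 1: 22/4 = 11/2; row 2: (9/2)/(3/4) = 6. Minimum is 11/2 at row 1 (s1 leaves); pivot element 4.
Divide row 1 by 4; eliminate column b from the other rows.
After both pivots, the entry at the Z-row, column s2 is 1/4.

1/4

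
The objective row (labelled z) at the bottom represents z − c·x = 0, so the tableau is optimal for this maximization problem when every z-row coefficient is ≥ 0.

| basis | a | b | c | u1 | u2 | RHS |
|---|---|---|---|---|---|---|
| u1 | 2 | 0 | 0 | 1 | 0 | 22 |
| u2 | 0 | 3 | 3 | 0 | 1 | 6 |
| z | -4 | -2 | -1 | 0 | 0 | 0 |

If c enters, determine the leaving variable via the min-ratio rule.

Column c entries and ratios — u1: 0 ≤ 0, skip; u2: 6/3 = 2.
Smallest ratio is 2 in the row of u2, so u2 leaves.

u2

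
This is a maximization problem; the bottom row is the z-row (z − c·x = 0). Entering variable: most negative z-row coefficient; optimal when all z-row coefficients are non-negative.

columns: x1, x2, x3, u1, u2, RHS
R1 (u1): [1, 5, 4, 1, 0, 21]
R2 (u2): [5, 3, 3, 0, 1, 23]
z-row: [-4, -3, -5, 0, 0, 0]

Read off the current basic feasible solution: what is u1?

u1 is basic (row 1); its value is the RHS of that row, 21.

21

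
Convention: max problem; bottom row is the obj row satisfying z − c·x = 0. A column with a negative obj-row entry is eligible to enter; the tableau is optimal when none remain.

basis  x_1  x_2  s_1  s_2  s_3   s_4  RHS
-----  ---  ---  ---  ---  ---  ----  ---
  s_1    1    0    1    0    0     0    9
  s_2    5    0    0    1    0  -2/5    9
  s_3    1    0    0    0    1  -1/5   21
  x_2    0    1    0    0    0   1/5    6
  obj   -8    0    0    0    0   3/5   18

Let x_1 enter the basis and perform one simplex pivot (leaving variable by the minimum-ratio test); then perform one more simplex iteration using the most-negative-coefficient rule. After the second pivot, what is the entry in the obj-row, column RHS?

Ratio test on column x_1 — row 1: 9/1 = 9; row 2: 9/5 = 9/5; row 3: 21/1 = 21; row 4: entry 0 ≤ 0. Minimum is 9/5 at row 2 (s_2 leaves); pivot element 5.
Divide row 2 by 5; eliminate column x_1 from the other rows.
Second iteration: most negative obj-row entry is -1/25 in column s_4, so s_4 enters.
Ratio test on column s_4 — row 1: (36/5)/(2/25) = 90; row 2: entry -2/25 ≤ 0; row 3: entry -3/25 ≤ 0; row 4: 6/(1/5) = 30. Minimum is 30 at row 4 (x_2 leaves); pivot element 1/5.
Divide row 4 by 1/5; eliminate column s_4 from the other rows.
After both pivots, the entry at the obj-row, column RHS is 168/5.

168/5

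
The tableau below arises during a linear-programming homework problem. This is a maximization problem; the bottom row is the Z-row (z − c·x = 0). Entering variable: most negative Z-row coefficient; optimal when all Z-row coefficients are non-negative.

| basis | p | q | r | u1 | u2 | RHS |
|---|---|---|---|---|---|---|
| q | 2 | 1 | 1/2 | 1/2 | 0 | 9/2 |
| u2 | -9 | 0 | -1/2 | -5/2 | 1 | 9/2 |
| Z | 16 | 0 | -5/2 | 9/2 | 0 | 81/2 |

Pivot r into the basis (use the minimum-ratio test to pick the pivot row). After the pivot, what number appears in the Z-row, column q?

5

Ratio test on column r — row 1: (9/2)/(1/2) = 9; row 2: entry -1/2 ≤ 0. Minimum is 9 at row 1 (q leaves); pivot element 1/2.
Divide row 1 by 1/2; eliminate column r from the other rows.
Z-row update in column q: 0 − (-5/2)·2 = 5.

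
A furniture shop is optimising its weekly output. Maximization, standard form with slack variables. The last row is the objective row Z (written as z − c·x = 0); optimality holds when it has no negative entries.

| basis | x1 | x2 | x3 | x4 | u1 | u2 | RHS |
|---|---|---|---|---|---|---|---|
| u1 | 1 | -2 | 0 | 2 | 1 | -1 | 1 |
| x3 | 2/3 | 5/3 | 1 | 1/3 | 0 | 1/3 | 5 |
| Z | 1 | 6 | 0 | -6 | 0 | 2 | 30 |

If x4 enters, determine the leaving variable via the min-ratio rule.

Column x4 entries and ratios — u1: 1/2 = 1/2; x3: 5/(1/3) = 15.
Smallest ratio is 1/2 in the row of u1, so u1 leaves.

u1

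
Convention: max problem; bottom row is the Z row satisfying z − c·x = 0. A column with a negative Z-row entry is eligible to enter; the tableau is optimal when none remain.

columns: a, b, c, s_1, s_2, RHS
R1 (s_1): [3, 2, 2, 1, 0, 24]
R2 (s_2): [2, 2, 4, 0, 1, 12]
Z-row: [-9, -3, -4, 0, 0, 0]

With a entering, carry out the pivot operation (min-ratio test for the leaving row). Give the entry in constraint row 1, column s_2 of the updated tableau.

Ratio test on column a — row 1: 24/3 = 8; row 2: 12/2 = 6. Minimum is 6 at row 2 (s_2 leaves); pivot element 2.
Divide row 2 by 2; eliminate column a from the other rows.
Row 1 update in column s_2: 0 − 3·(1/2) = -3/2.

-3/2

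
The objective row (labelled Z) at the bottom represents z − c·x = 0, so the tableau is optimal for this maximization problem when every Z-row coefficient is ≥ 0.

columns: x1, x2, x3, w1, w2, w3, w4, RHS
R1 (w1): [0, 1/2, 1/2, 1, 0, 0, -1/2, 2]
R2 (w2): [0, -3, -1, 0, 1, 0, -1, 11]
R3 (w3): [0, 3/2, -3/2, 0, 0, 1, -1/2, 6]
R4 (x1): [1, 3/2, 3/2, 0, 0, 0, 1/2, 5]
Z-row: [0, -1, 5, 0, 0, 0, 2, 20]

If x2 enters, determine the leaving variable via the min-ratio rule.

Column x2 entries and ratios — w1: 2/(1/2) = 4; w2: -3 ≤ 0, skip; w3: 6/(3/2) = 4; x1: 5/(3/2) = 10/3.
Smallest ratio is 10/3 in the row of x1, so x1 leaves.

x1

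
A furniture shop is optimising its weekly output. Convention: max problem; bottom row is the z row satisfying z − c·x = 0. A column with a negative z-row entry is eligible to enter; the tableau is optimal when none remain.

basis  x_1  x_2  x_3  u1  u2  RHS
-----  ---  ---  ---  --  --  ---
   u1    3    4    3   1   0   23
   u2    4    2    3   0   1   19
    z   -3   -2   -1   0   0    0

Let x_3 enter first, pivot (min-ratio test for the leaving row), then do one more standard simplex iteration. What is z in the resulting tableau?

Ratio test on column x_3 — row 1: 23/3 = 23/3; row 2: 19/3 = 19/3. Minimum is 19/3 at row 2 (u2 leaves); pivot element 3.
Pivot on row 2; the z-row RHS becomes 0 − (-1)·(19/3) = 19/3.
Next entering variable (most negative z-row entry -5/3): x_1.
Ratio test on column x_1 — row 1: entry -1 ≤ 0; row 2: (19/3)/(4/3) = 19/4. Minimum is 19/4 at row 2 (x_3 leaves); pivot element 4/3.
After the second pivot the z-row RHS is 19/3 − (-5/3)·(19/4) = 57/4.

57/4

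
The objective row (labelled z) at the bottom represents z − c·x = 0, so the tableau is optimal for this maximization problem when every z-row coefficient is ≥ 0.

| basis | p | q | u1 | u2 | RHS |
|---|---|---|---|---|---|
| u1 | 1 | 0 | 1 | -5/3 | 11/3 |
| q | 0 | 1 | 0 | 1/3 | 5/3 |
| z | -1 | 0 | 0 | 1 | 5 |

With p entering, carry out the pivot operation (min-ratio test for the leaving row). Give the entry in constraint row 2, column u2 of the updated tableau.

1/3

Ratio test on column p — row 1: (11/3)/1 = 11/3; row 2: entry 0 ≤ 0. Minimum is 11/3 at row 1 (u1 leaves); pivot element 1.
Divide row 1 by 1; eliminate column p from the other rows.
Row 2 update in column u2: 1/3 − 0·(-5/3) = 1/3.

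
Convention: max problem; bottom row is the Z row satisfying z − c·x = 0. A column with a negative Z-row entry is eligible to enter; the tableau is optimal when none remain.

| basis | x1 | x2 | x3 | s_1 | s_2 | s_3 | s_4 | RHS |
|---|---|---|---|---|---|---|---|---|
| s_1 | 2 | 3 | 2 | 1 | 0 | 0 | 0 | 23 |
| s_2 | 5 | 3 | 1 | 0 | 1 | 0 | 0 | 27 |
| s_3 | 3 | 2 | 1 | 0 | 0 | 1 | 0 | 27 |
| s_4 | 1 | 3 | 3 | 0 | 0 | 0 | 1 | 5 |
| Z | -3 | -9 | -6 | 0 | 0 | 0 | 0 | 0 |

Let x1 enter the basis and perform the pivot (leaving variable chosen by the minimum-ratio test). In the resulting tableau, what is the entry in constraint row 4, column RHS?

5

Ratio test on column x1 — row 1: 23/2 = 23/2; row 2: 27/5 = 27/5; row 3: 27/3 = 9; row 4: 5/1 = 5. Minimum is 5 at row 4 (s_4 leaves); pivot element 1.
Divide row 4 by 1; eliminate column x1 from the other rows.
In the new row 4, the RHS entry is the old entry divided by the pivot: 5/1 = 5.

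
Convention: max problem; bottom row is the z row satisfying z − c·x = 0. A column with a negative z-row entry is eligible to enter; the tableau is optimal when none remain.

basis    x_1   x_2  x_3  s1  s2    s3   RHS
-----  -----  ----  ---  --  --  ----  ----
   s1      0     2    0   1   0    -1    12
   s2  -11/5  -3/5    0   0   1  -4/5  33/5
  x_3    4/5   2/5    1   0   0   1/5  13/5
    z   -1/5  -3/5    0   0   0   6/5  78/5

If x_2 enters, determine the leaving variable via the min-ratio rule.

Column x_2 entries and ratios — s1: 12/2 = 6; s2: -3/5 ≤ 0, skip; x_3: (13/5)/(2/5) = 13/2.
Smallest ratio is 6 in the row of s1, so s1 leaves.

s1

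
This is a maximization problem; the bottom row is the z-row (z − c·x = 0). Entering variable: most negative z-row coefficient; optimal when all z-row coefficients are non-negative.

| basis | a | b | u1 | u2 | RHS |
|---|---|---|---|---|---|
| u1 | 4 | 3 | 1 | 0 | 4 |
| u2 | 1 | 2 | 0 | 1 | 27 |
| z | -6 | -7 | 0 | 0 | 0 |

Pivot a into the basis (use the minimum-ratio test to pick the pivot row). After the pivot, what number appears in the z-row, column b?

-5/2

Ratio test on column a — row 1: 4/4 = 1; row 2: 27/1 = 27. Minimum is 1 at row 1 (u1 leaves); pivot element 4.
Divide row 1 by 4; eliminate column a from the other rows.
z-row update in column b: -7 − (-6)·(3/4) = -5/2.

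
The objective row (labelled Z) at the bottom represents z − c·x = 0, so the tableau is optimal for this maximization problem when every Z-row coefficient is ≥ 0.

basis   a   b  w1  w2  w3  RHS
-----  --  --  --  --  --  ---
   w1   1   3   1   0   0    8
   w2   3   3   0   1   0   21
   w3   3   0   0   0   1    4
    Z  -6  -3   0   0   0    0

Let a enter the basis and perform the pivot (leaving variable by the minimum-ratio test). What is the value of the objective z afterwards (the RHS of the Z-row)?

8

Ratio test on column a — row 1: 8/1 = 8; row 2: 21/3 = 7; row 3: 4/3 = 4/3. Minimum is 4/3 at row 3 (w3 leaves); pivot element 3.
Pivot on row 3; the Z-row RHS becomes 0 − (-6)·(4/3) = 8.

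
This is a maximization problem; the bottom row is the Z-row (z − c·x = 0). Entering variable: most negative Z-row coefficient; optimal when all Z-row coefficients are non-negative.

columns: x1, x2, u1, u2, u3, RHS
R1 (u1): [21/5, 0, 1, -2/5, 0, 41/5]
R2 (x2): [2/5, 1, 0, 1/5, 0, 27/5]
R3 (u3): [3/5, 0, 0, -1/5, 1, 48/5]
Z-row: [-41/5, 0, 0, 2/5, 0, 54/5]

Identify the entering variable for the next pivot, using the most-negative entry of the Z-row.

Negative Z-row entries: x1: -41/5.
The most negative is -41/5 in column x1, so x1 enters.

x1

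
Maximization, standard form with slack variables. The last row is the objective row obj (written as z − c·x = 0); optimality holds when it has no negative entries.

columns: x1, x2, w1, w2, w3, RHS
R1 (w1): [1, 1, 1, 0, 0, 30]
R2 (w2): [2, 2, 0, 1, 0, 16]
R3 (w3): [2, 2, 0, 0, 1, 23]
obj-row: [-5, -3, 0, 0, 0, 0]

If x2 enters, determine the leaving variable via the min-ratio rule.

Column x2 entries and ratios — w1: 30/1 = 30; w2: 16/2 = 8; w3: 23/2 = 23/2.
Smallest ratio is 8 in the row of w2, so w2 leaves.

w2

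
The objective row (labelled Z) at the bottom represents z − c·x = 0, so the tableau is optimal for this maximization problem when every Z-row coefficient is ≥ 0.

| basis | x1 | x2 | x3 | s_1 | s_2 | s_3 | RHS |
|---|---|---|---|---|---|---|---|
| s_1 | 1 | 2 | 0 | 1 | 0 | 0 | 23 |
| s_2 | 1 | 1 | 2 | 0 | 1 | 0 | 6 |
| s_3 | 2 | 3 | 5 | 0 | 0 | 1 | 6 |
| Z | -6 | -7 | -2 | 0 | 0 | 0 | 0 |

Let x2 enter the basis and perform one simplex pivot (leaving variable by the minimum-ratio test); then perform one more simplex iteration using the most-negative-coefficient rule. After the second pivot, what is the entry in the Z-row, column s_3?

3

Ratio test on column x2 — row 1: 23/2 = 23/2; row 2: 6/1 = 6; row 3: 6/3 = 2. Minimum is 2 at row 3 (s_3 leaves); pivot element 3.
Divide row 3 by 3; eliminate column x2 from the other rows.
Second iteration: most negative Z-row entry is -4/3 in column x1, so x1 enters.
Ratio test on column x1 — row 1: entry -1/3 ≤ 0; row 2: 4/(1/3) = 12; row 3: 2/(2/3) = 3. Minimum is 3 at row 3 (x2 leaves); pivot element 2/3.
Divide row 3 by 2/3; eliminate column x1 from the other rows.
After both pivots, the entry at the Z-row, column s_3 is 3.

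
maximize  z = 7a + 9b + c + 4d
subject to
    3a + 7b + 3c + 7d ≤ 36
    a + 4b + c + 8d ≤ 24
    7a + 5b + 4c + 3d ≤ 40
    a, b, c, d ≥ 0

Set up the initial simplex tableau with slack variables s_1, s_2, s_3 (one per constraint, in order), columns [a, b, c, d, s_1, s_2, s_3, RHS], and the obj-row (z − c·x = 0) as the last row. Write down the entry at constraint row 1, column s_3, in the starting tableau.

0

Slack s_3 belongs to constraint 3; its column is the unit vector e_3, so the entry in row 1 is 0.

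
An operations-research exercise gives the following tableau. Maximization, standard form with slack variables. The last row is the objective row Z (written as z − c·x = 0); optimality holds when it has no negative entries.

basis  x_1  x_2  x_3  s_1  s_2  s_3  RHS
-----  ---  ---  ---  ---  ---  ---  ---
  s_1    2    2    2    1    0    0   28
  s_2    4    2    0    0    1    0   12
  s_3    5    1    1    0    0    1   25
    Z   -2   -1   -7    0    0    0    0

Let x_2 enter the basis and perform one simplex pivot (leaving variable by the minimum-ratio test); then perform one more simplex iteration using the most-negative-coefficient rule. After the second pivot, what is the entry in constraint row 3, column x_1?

4

Ratio test on column x_2 — row 1: 28/2 = 14; row 2: 12/2 = 6; row 3: 25/1 = 25. Minimum is 6 at row 2 (s_2 leaves); pivot element 2.
Divide row 2 by 2; eliminate column x_2 from the other rows.
Second iteration: most negative Z-row entry is -7 in column x_3, so x_3 enters.
Ratio test on column x_3 — row 1: 16/2 = 8; row 2: entry 0 ≤ 0; row 3: 19/1 = 19. Minimum is 8 at row 1 (s_1 leaves); pivot element 2.
Divide row 1 by 2; eliminate column x_3 from the other rows.
After both pivots, the entry at constraint row 3, column x_1 is 4.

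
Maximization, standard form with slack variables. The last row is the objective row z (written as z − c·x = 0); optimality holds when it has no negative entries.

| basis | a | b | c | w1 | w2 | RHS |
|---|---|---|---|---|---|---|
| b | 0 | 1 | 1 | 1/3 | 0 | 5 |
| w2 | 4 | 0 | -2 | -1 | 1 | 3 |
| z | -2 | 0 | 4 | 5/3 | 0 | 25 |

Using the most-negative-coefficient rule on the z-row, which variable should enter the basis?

a

Negative z-row entries: a: -2.
The most negative is -2 in column a, so a enters.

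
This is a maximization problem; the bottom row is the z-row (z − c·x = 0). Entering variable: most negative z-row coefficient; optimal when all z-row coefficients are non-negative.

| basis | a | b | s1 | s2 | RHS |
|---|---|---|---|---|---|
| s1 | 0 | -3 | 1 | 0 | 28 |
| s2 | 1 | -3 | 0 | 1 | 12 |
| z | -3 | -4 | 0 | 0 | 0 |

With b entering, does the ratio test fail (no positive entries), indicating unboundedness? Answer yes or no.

Every constraint-row entry in column b is ≤ 0, so increasing b is unbounded.

yes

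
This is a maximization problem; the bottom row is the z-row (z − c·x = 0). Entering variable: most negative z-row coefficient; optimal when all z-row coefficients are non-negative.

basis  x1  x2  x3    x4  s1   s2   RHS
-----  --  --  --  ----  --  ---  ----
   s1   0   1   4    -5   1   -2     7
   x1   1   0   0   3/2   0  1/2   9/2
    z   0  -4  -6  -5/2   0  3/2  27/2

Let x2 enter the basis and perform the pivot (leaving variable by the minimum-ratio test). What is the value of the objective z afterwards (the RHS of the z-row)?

83/2

Ratio test on column x2 — row 1: 7/1 = 7; row 2: entry 0 ≤ 0. Minimum is 7 at row 1 (s1 leaves); pivot element 1.
Pivot on row 1; the z-row RHS becomes 27/2 − (-4)·7 = 83/2.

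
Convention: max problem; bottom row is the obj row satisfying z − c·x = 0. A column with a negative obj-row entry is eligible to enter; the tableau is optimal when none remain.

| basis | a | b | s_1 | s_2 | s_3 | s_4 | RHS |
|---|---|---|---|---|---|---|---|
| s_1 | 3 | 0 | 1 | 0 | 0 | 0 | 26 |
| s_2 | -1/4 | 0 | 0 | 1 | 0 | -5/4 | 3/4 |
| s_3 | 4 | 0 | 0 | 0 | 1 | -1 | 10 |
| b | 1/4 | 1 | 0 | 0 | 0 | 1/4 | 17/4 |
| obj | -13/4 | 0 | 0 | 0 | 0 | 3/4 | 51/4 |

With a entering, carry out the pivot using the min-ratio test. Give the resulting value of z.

167/8

Ratio test on column a — row 1: 26/3 = 26/3; row 2: entry -1/4 ≤ 0; row 3: 10/4 = 5/2; row 4: (17/4)/(1/4) = 17. Minimum is 5/2 at row 3 (s_3 leaves); pivot element 4.
Pivot on row 3; the obj-row RHS becomes 51/4 − (-13/4)·(5/2) = 167/8.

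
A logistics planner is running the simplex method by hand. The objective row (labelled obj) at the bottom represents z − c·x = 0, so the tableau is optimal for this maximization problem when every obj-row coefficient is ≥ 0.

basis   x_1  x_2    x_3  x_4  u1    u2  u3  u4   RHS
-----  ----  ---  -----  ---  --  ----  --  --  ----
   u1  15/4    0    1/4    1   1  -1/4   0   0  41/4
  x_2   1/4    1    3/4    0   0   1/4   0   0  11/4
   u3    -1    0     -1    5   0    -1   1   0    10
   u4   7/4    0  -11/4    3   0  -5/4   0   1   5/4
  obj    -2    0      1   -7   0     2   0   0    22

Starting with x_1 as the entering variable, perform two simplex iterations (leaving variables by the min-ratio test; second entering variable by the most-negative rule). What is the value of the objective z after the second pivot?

299/12

Ratio test on column x_1 — row 1: (41/4)/(15/4) = 41/15; row 2: (11/4)/(1/4) = 11; row 3: entry -1 ≤ 0; row 4: (5/4)/(7/4) = 5/7. Minimum is 5/7 at row 4 (u4 leaves); pivot element 7/4.
Pivot on row 4; the obj-row RHS becomes 22 − (-2)·(5/7) = 164/7.
Next entering variable (most negative obj-row entry -25/7): x_4.
Ratio test on column x_4 — row 1: entry -38/7 ≤ 0; row 2: entry -3/7 ≤ 0; row 3: (75/7)/(47/7) = 75/47; row 4: (5/7)/(12/7) = 5/12. Minimum is 5/12 at row 4 (x_1 leaves); pivot element 12/7.
After the second pivot the obj-row RHS is 164/7 − (-25/7)·(5/12) = 299/12.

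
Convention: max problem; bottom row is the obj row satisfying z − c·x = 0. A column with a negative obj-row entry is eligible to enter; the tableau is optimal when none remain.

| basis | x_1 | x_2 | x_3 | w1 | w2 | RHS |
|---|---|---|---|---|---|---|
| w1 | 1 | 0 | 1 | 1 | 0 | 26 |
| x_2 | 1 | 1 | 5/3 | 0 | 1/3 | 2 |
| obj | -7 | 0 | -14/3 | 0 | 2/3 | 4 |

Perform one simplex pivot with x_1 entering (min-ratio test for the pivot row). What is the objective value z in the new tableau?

Ratio test on column x_1 — row 1: 26/1 = 26; row 2: 2/1 = 2. Minimum is 2 at row 2 (x_2 leaves); pivot element 1.
Pivot on row 2; the obj-row RHS becomes 4 − (-7)·2 = 18.

18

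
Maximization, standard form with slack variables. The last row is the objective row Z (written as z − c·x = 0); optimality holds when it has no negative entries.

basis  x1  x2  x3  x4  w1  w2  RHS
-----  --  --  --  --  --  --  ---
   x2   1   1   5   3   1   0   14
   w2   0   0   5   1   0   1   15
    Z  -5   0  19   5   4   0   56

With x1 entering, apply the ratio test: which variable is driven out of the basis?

Column x1 entries and ratios — x2: 14/1 = 14; w2: 0 ≤ 0, skip.
Smallest ratio is 14 in the row of x2, so x2 leaves.

x2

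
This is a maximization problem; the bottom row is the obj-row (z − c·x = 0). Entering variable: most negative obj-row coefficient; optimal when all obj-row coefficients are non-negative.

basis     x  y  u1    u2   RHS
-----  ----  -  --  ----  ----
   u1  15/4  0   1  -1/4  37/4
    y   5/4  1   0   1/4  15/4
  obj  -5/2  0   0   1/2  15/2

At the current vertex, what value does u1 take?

u1 is basic (row 1); its value is the RHS of that row, 37/4.

37/4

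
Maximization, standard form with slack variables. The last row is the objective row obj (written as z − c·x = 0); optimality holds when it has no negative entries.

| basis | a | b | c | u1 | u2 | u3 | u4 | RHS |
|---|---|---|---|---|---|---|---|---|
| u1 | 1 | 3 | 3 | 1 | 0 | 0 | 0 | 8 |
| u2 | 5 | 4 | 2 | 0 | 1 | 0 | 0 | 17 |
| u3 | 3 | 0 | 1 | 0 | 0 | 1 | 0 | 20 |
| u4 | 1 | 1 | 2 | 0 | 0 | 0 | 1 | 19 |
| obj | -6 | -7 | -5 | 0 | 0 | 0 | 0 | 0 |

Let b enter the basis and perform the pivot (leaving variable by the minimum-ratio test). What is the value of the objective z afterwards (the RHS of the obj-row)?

56/3

Ratio test on column b — row 1: 8/3 = 8/3; row 2: 17/4 = 17/4; row 3: entry 0 ≤ 0; row 4: 19/1 = 19. Minimum is 8/3 at row 1 (u1 leaves); pivot element 3.
Pivot on row 1; the obj-row RHS becomes 0 − (-7)·(8/3) = 56/3.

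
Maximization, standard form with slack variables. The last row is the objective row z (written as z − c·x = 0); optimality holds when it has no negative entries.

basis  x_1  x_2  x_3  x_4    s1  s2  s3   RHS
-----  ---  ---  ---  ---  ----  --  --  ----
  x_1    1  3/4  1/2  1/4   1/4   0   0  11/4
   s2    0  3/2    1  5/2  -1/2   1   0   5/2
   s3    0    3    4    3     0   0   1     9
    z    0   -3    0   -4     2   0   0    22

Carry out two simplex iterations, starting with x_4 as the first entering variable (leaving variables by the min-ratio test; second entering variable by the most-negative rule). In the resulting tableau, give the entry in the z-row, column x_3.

2

Ratio test on column x_4 — row 1: (11/4)/(1/4) = 11; row 2: (5/2)/(5/2) = 1; row 3: 9/3 = 3. Minimum is 1 at row 2 (s2 leaves); pivot element 5/2.
Divide row 2 by 5/2; eliminate column x_4 from the other rows.
Second iteration: most negative z-row entry is -3/5 in column x_2, so x_2 enters.
Ratio test on column x_2 — row 1: (5/2)/(3/5) = 25/6; row 2: 1/(3/5) = 5/3; row 3: 6/(6/5) = 5. Minimum is 5/3 at row 2 (x_4 leaves); pivot element 3/5.
Divide row 2 by 3/5; eliminate column x_2 from the other rows.
After both pivots, the entry at the z-row, column x_3 is 2.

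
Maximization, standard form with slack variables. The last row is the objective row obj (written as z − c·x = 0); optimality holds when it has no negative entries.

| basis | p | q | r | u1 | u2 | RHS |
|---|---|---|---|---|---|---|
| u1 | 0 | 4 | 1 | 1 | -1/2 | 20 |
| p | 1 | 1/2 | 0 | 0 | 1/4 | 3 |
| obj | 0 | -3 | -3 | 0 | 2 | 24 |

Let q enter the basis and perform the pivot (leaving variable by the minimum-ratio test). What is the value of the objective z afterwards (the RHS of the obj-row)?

39

Ratio test on column q — row 1: 20/4 = 5; row 2: 3/(1/2) = 6. Minimum is 5 at row 1 (u1 leaves); pivot element 4.
Pivot on row 1; the obj-row RHS becomes 24 − (-3)·5 = 39.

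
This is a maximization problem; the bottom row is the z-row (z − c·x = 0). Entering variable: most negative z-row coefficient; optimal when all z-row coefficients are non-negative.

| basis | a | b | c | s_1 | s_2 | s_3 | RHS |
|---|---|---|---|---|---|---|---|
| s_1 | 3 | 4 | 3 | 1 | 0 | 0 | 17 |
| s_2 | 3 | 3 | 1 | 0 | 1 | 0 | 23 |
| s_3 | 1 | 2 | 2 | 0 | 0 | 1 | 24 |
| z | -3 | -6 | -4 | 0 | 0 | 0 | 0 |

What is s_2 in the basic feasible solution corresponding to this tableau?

s_2 is basic (row 2); its value is the RHS of that row, 23.

23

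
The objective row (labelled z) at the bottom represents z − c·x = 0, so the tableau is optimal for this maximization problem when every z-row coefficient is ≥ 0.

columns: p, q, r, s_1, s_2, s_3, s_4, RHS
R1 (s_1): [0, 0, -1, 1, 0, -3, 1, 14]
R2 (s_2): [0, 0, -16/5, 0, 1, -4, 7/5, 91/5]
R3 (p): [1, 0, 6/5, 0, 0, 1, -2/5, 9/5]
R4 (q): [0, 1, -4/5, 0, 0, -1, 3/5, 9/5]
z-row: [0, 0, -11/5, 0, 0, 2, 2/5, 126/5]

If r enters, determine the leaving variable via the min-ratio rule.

p

Column r entries and ratios — s_1: -1 ≤ 0, skip; s_2: -16/5 ≤ 0, skip; p: (9/5)/(6/5) = 3/2; q: -4/5 ≤ 0, skip.
Smallest ratio is 3/2 in the row of p, so p leaves.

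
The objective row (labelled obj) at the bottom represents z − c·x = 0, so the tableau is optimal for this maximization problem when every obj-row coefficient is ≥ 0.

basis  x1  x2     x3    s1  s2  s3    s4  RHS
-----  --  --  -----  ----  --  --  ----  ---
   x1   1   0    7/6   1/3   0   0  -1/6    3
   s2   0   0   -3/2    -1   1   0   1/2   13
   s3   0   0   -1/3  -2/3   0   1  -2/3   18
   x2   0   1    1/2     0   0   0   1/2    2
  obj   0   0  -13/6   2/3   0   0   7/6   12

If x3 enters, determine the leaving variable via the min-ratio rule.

Column x3 entries and ratios — x1: 3/(7/6) = 18/7; s2: -3/2 ≤ 0, skip; s3: -1/3 ≤ 0, skip; x2: 2/(1/2) = 4.
Smallest ratio is 18/7 in the row of x1, so x1 leaves.

x1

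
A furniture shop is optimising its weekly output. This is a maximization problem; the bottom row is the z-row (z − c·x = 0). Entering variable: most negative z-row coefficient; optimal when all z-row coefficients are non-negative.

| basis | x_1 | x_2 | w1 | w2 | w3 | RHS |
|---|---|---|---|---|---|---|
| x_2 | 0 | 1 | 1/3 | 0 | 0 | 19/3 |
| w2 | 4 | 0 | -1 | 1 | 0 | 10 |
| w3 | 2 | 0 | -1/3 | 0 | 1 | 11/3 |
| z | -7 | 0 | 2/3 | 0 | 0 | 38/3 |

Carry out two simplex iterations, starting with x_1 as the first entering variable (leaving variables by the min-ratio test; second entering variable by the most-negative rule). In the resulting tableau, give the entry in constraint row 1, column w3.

0

Ratio test on column x_1 — row 1: entry 0 ≤ 0; row 2: 10/4 = 5/2; row 3: (11/3)/2 = 11/6. Minimum is 11/6 at row 3 (w3 leaves); pivot element 2.
Divide row 3 by 2; eliminate column x_1 from the other rows.
Second iteration: most negative z-row entry is -1/2 in column w1, so w1 enters.
Ratio test on column w1 — row 1: (19/3)/(1/3) = 19; row 2: entry -1/3 ≤ 0; row 3: entry -1/6 ≤ 0. Minimum is 19 at row 1 (x_2 leaves); pivot element 1/3.
Divide row 1 by 1/3; eliminate column w1 from the other rows.
After both pivots, the entry at constraint row 1, column w3 is 0.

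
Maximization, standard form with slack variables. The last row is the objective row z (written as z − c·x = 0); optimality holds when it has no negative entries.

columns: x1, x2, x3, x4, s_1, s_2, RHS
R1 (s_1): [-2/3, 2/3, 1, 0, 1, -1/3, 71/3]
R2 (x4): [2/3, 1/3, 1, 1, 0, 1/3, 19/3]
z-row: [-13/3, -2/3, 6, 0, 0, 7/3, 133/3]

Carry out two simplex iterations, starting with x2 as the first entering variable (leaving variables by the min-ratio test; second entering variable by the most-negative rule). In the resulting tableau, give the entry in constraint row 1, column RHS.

30

Ratio test on column x2 — row 1: (71/3)/(2/3) = 71/2; row 2: (19/3)/(1/3) = 19. Minimum is 19 at row 2 (x4 leaves); pivot element 1/3.
Divide row 2 by 1/3; eliminate column x2 from the other rows.
Second iteration: most negative z-row entry is -3 in column x1, so x1 enters.
Ratio test on column x1 — row 1: entry -2 ≤ 0; row 2: 19/2 = 19/2. Minimum is 19/2 at row 2 (x2 leaves); pivot element 2.
Divide row 2 by 2; eliminate column x1 from the other rows.
After both pivots, the entry at constraint row 1, column RHS is 30.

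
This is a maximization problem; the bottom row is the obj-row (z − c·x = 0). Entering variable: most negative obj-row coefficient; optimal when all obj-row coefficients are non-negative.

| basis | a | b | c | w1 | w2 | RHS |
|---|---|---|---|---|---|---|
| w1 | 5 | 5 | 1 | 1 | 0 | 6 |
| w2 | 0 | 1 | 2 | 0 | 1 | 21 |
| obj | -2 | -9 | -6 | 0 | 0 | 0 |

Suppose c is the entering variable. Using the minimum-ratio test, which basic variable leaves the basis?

Column c entries and ratios — w1: 6/1 = 6; w2: 21/2 = 21/2.
Smallest ratio is 6 in the row of w1, so w1 leaves.

w1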